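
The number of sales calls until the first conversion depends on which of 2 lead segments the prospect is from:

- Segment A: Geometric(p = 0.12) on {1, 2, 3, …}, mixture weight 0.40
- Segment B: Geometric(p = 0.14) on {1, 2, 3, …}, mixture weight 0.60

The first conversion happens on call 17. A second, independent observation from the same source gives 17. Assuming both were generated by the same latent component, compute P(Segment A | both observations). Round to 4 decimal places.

P(component k | x) = π_k·f_k(x) / marginal(x), where marginal(x) = Σ_j π_j·f_j(x).
Since both observations come from the same component, the likelihood for component k is f_k(x₁)·f_k(x₂).
  f_A = [0.12·(1−0.12)^16 = 0.12·0.129337 = 0.0155204] × [0.0155204] = 0.000240884
  f_B = [0.14·(1−0.14)^16 = 0.14·0.0895314 = 0.0125344] × [0.0125344] = 0.000157111
Unnormalised posteriors:
  π_A·f_A = 0.40 × 0.000240884 = 9.63536e-05
  π_B·f_B = 0.60 × 0.000157111 = 9.42666e-05
Sum: 9.63536e-05 + 9.42666e-05 = 0.00019062
So the posterior for Segment A is 9.63536e-05 / 0.00019062 ≈ 0.5055.

0.5055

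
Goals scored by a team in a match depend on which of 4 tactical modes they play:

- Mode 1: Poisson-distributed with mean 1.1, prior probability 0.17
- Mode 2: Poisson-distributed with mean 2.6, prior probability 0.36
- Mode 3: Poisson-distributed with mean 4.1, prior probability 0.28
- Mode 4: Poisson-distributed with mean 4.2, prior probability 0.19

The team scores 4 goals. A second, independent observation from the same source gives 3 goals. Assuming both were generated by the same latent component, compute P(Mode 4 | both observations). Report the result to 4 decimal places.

By Bayes' theorem, P(k | x) = π_k f_k(x) / Σ_j π_j f_j(x).
Since both observations come from the same component, the likelihood for component k is f_k(x₁)·f_k(x₂).
  L_1 = [e^(−1.1)·1.1^4/4! = 0.0203065] × [0.0738419] = 0.00149947
  L_2 = [e^(−2.6)·2.6^4/4! = 0.141422] × [0.217572] = 0.0307694
  L_3 = [e^(−4.1)·4.1^4/4! = 0.195127] × [0.190368] = 0.0371458
  L_4 = [e^(−4.2)·4.2^4/4! = 0.194424] × [0.185165] = 0.0360005
Unnormalised posteriors:
  π_1·L_1 = 0.17 × 0.00149947 = 0.00025491
  π_2·L_2 = 0.36 × 0.0307694 = 0.011077
  π_3·L_3 = 0.28 × 0.0371458 = 0.0104008
  π_4·L_4 = 0.19 × 0.0360005 = 0.0068401
Normaliser: 0.00025491 + 0.011077 + 0.0104008 + 0.0068401 = 0.0285728
P(Mode 4 | x₁,x₂) ≈ 0.2394

0.2394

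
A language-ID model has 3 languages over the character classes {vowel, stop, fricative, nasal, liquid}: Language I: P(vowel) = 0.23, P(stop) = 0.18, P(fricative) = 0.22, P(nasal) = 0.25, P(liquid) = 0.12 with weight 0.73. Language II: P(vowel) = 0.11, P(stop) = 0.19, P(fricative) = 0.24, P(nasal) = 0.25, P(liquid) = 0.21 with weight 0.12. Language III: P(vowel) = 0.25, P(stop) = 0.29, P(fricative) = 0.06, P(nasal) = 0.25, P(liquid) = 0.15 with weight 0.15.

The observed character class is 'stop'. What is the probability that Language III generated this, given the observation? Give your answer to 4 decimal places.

P(component k | x) = π_k·f_k(x) / marginal(x), where marginal(x) = Σ_j π_j·f_j(x).
Component likelihoods at x = 'stop':
  L_I = 0.18
  L_II = 0.19
  L_III = 0.29
Unnormalised posteriors:
  π_I·L_I = 0.73 × 0.18 = 0.1314
  π_II·L_II = 0.12 × 0.19 = 0.0228
  π_III·L_III = 0.15 × 0.29 = 0.0435
Normaliser: 0.1314 + 0.0228 + 0.0435 = 0.1977
P(Language III | 'stop') ≈ 0.2200

0.2200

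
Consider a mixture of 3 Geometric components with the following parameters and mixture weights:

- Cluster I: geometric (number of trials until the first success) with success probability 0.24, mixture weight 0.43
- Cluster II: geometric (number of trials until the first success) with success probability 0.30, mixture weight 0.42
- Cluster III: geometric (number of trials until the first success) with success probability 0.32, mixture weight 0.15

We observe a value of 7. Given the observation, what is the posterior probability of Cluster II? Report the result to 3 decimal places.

By Bayes' theorem, P(k | x) = π_k f_k(x) / Σ_j π_j f_j(x).
Geometric probabilities:
  p_I = 0.24·(1−0.24)^6 = 0.24·0.1927 = 0.046248
  p_II = 0.30·(1−0.30)^6 = 0.30·0.117649 = 0.0352947
  p_III = 0.32·(1−0.32)^6 = 0.32·0.0988675 = 0.0316376
Prior × likelihood for each component:
  π_I·p_I = 0.43 × 0.046248 = 0.0198866
  π_II·p_II = 0.42 × 0.0352947 = 0.0148238
  π_III·p_III = 0.15 × 0.0316376 = 0.00474564
Denominator: 0.0198866 + 0.0148238 + 0.00474564 = 0.039456
So the posterior for Cluster II is 0.0148238 / 0.039456 ≈ 0.376.

0.376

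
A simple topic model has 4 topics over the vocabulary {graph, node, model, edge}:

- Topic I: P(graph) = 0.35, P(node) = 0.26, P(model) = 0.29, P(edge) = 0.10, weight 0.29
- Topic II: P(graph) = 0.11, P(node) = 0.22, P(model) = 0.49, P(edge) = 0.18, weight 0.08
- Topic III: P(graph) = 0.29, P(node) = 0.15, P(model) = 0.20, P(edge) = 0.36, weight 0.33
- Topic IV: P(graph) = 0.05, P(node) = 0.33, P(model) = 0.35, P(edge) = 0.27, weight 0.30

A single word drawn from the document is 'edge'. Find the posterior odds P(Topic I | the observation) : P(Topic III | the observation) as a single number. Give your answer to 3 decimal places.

Only the two components matter; the odds are (P(Z=i) f_i(x)) / (P(Z=j) f_j(x)).
Categorical probabilities:
  f_I = P(edge | comp) = 0.10
  f_II = P(edge | comp) = 0.18
  f_III = P(edge | comp) = 0.36
  f_IV = P(edge | comp) = 0.27
Odds = (0.29/0.33) × (0.1/0.36) = 0.878788 × 0.277778 ≈ 0.244

0.244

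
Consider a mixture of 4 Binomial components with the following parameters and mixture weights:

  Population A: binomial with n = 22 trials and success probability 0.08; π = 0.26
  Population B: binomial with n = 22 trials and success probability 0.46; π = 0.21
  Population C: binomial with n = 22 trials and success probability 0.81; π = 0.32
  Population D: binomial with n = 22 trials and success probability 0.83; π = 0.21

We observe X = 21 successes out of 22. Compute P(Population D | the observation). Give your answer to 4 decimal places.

Posterior ∝ prior × likelihood, so P(k | x) ∝ P(Z=k) f_k(x); normalise over all components.
Binomial probabilities:
  p_A = 1.86681e-22
  p_B = 9.83402e-07
  p_C = 0.0500451
  p_D = 0.0747328
Unnormalised posteriors:
  P(Z=A)·p_A = 0.26 × 1.86681e-22 = 4.85371e-23
  P(Z=B)·p_B = 0.21 × 9.83402e-07 = 2.06514e-07
  P(Z=C)·p_C = 0.32 × 0.0500451 = 0.0160144
  P(Z=D)·p_D = 0.21 × 0.0747328 = 0.0156939
Marginal: 4.85371e-23 + 2.06514e-07 + 0.0160144 + 0.0156939 = 0.0317085
P(Population D | data) = 0.0156939 / 0.0317085 ≈ 0.4949

0.4949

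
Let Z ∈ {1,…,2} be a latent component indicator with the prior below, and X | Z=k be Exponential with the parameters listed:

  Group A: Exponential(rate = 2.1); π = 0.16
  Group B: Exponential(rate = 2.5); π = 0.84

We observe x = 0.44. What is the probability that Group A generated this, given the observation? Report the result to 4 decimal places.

0.1602

By Bayes' theorem, P(k | x) = π_k f_k(x) / Σ_j π_j f_j(x).
Component likelihoods at x = 0.44:
  p_A = 2.1·e^(−2.1·0.44) = 2.1·e^(−0.9240) = 0.833549
  p_B = 2.5·e^(−2.5·0.44) = 2.5·e^(−1.1000) = 0.832178
Prior × likelihood for each component:
  π_A·p_A = 0.16 × 0.833549 = 0.133368
  π_B·p_B = 0.84 × 0.832178 = 0.699029
Evidence: 0.133368 + 0.699029 = 0.832397
P(Group A | x) = 0.133368 / 0.832397 ≈ 0.1602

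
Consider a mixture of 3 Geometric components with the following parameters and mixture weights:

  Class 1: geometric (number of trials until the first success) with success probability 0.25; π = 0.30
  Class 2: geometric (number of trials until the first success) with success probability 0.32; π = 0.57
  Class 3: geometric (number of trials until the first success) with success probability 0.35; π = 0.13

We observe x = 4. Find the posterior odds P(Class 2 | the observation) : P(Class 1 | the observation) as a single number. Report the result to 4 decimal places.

1.8126

The posterior odds equal the prior odds times the likelihood ratio: (w_i/w_j)·(f_i(x)/f_j(x)).
Geometric probabilities:
  f_1 = 0.105469
  f_2 = 0.100618
  f_3 = 0.0961188
Odds = (0.57/0.30) × (0.100618/0.105469) = 1.9 × 0.95401 ≈ 1.8126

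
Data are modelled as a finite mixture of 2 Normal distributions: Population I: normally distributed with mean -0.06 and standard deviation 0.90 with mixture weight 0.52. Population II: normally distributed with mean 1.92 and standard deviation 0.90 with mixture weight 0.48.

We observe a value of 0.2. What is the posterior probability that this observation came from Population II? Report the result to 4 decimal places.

Apply Bayes' rule: the posterior for each component is proportional to its prior times its likelihood at x.
Component likelihoods at x = 0.2:
  p_I = 0.425153
  p_II = 0.0713791
Weight by the priors:
  π_I·p_I = 0.52 × 0.425153 = 0.22108
  π_II·p_II = 0.48 × 0.0713791 = 0.0342619
Marginal: 0.22108 + 0.0342619 = 0.255341
P(Population II | the observation) = 0.0342619 / 0.255341 ≈ 0.1342

0.1342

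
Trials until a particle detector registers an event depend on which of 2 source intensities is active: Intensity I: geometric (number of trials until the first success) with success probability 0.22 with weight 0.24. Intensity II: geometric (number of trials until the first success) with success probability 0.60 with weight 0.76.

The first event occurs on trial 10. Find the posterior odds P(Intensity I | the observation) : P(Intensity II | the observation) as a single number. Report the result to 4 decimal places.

Since P(k|x) ∝ π_k f_k(x), the posterior odds are π_i f_i(x) / (π_j f_j(x)).
Geometric probabilities:
  f_I = 0.22·(1−0.22)^9 = 0.22·0.106869 = 0.0235112
  f_II = 0.60·(1−0.60)^9 = 0.60·0.000262144 = 0.000157286
0.00564268 / 0.000119538 ≈ 47.2042

47.2042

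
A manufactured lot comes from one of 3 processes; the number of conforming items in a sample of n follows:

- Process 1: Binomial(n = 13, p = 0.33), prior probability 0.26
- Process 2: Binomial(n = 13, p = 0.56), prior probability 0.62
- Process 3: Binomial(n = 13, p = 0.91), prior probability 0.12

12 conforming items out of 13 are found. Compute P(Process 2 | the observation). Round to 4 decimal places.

0.0693

By Bayes' theorem, P(k | x) = π_k f_k(x) / Σ_j π_j f_j(x).
Evaluate each component's likelihood at the observed value:
  p_1 = C(13,12)·0.33^12·0.67^1 = 13·1.66789e-06·0.67 = 1.45273e-05
  p_2 = C(13,12)·0.56^12·0.44^1 = 13·0.000951166·0.44 = 0.00544067
  p_3 = C(13,12)·0.91^12·0.09^1 = 13·0.322475·0.09 = 0.377296
Multiply by the mixture weights:
  π_1·p_1 = 0.26 × 1.45273e-05 = 3.7771e-06
  π_2·p_2 = 0.62 × 0.00544067 = 0.00337322
  π_3·p_3 = 0.12 × 0.377296 = 0.0452756
Sum: 3.7771e-06 + 0.00337322 + 0.0452756 = 0.0486526
P(Process 2 | 12 conforming items out of 13) = 0.00337322 / 0.0486526 ≈ 0.0693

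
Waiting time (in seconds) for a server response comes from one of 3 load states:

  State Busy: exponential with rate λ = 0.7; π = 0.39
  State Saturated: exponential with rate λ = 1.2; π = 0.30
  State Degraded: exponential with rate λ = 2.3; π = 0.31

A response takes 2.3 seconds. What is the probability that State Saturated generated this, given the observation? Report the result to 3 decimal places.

0.281

The responsibility of component k is w_k f_k(x) divided by Σ_j w_j f_j(x).
Component likelihoods at x = 2.3 seconds:
  L_Busy = 0.7·e^(−0.7·2.3) = 0.7·e^(−1.6100) = 0.139921
  L_Saturated = 1.2·e^(−1.2·2.3) = 1.2·e^(−2.7600) = 0.0759501
  L_Degraded = 2.3·e^(−2.3·2.3) = 2.3·e^(−5.2900) = 0.011596
Prior × likelihood for each component:
  w_Busy·L_Busy = 0.39 × 0.139921 = 0.0545693
  w_Saturated·L_Saturated = 0.30 × 0.0759501 = 0.022785
  w_Degraded·L_Degraded = 0.31 × 0.011596 = 0.00359478
Evidence: 0.0545693 + 0.022785 + 0.00359478 = 0.0809491
So the posterior for State Saturated is 0.022785 / 0.0809491 ≈ 0.281.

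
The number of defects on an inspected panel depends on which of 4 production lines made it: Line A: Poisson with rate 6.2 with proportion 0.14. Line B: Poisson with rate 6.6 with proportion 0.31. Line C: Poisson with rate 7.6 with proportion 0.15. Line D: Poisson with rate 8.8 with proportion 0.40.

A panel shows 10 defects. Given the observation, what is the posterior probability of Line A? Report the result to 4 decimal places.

Apply Bayes' rule: the posterior for each component is proportional to its prior times its likelihood at x.
Component likelihoods at x = 10 defects:
  p_A = 0.0469384
  p_B = 0.058794
  p_C = 0.0886614
  p_D = 0.115684
Unnormalised posteriors:
  π_A·p_A = 0.14 × 0.0469384 = 0.00657137
  π_B·p_B = 0.31 × 0.058794 = 0.0182261
  π_C·p_C = 0.15 × 0.0886614 = 0.0132992
  π_D·p_D = 0.40 × 0.115684 = 0.0462735
Normaliser: 0.00657137 + 0.0182261 + 0.0132992 + 0.0462735 = 0.0843702
Responsibility of Line A: 0.00657137 / 0.0843702 ≈ 0.0779

0.0779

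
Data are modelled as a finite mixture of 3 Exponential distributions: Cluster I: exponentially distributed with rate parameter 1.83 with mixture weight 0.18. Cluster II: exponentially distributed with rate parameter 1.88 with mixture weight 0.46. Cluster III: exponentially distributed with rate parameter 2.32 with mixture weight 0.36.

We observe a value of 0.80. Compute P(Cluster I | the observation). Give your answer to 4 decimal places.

Apply Bayes' rule: the posterior for each component is proportional to its prior times its likelihood at x.
Component likelihoods at x = 0.80:
  L_I = 0.423296
  L_II = 0.41781
  L_III = 0.362608
Multiply by the mixture weights:
  π_I·L_I = 0.18 × 0.423296 = 0.0761932
  π_II·L_II = 0.46 × 0.41781 = 0.192193
  π_III·L_III = 0.36 × 0.362608 = 0.130539
Denominator: 0.0761932 + 0.192193 + 0.130539 = 0.398925
So the posterior for Cluster I is 0.0761932 / 0.398925 ≈ 0.1910.

0.1910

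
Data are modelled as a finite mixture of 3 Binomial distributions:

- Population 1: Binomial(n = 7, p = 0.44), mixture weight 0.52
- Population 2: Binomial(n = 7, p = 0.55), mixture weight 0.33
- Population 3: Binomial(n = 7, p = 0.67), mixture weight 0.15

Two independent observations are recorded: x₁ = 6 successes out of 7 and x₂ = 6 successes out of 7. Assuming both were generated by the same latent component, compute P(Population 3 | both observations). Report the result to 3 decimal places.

0.691

P(component k | x) = w_k·f_k(x) / marginal(x), where marginal(x) = Σ_j w_j·f_j(x).
Since both observations come from the same component, the likelihood for component k is f_k(x₁)·f_k(x₂).
  f_1 = [C(7,6)·0.44^6·0.56^1 = 7·0.00725631·0.56 = 0.0284448] × [0.0284448] = 0.000809104
  f_2 = [C(7,6)·0.55^6·0.45^1 = 7·0.0276806·0.45 = 0.087194] × [0.087194] = 0.0076028
  f_3 = [C(7,6)·0.67^6·0.33^1 = 7·0.0904584·0.33 = 0.208959] × [0.208959] = 0.0436638
Unnormalised posteriors:
  w_1·f_1 = 0.52 × 0.000809104 = 0.000420734
  w_2·f_2 = 0.33 × 0.0076028 = 0.00250892
  w_3·f_3 = 0.15 × 0.0436638 = 0.00654957
Marginal: 0.000420734 + 0.00250892 + 0.00654957 = 0.00947923
P(Population 3 | data) = 0.00654957 / 0.00947923 ≈ 0.691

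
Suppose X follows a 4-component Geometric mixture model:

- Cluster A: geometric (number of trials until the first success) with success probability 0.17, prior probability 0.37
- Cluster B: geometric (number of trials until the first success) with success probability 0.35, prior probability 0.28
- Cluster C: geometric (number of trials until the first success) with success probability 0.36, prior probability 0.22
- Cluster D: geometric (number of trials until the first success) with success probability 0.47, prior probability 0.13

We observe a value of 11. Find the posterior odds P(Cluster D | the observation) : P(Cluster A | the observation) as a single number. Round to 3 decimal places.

Since P(k|x) ∝ P(Z=k) f_k(x), the posterior odds are P(Z=i) f_i(x) / (P(Z=j) f_j(x)).
Evaluate each component's likelihood at the observed value:
  L_A = 0.0263773
  L_B = 0.00471196
  L_C = 0.00415052
  L_D = 0.000821971
0.000106856 / 0.00975959 ≈ 0.011

0.011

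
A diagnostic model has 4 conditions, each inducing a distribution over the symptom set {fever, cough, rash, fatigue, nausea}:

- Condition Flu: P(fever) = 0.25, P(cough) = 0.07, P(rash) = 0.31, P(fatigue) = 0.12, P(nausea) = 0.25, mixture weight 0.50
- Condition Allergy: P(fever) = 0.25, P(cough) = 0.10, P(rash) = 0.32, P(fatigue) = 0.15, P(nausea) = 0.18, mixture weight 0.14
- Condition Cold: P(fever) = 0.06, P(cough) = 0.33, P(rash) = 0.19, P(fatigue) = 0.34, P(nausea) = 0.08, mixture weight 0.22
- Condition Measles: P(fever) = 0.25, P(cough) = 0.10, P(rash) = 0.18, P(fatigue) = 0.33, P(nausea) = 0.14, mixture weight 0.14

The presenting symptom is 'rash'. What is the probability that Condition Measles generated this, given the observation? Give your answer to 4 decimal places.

By Bayes' theorem, P(k | x) = w_k f_k(x) / Σ_j w_j f_j(x).
Categorical probabilities:
  L_Flu = P(rash | comp) = 0.31
  L_Allergy = P(rash | comp) = 0.32
  L_Cold = P(rash | comp) = 0.19
  L_Measles = P(rash | comp) = 0.18
Prior × likelihood for each component:
  w_Flu·L_Flu = 0.50 × 0.31 = 0.155
  w_Allergy·L_Allergy = 0.14 × 0.32 = 0.0448
  w_Cold·L_Cold = 0.22 × 0.19 = 0.0418
  w_Measles·L_Measles = 0.14 × 0.18 = 0.0252
Marginal: 0.155 + 0.0448 + 0.0418 + 0.0252 = 0.2668
P(Condition Measles | x) ≈ 0.0945

0.0945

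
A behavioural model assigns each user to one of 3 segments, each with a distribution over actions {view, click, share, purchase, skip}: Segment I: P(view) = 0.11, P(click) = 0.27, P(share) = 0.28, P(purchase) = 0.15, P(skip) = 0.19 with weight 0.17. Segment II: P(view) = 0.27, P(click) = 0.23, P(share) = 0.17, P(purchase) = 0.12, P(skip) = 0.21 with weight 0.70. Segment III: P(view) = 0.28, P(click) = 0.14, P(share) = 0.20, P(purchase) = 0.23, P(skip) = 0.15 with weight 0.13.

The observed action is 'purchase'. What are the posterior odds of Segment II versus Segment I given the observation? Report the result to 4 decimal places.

Since P(k|x) ∝ P(Z=k) f_k(x), the posterior odds are P(Z=i) f_i(x) / (P(Z=j) f_j(x)).
Evaluate each component's likelihood at the observed value:
  p_I = P(purchase | comp) = 0.15
  p_II = P(purchase | comp) = 0.12
  p_III = P(purchase | comp) = 0.23
Posterior odds = (P(Z=II)·p_II) / (P(Z=I)·p_I) = (0.70·0.12) / (0.17·0.15) = 0.084 / 0.0255 ≈ 3.2941

3.2941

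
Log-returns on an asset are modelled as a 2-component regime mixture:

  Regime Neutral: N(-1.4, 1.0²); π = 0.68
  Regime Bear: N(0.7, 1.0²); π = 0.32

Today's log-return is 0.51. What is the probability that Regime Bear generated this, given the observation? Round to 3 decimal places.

0.741

P(component k | x) = w_k·f_k(x) / marginal(x), where marginal(x) = Σ_j w_j·f_j(x).
Evaluate each component's likelihood at the observed value:
  f_Neutral = (1/(1.0·√(2π)))·exp(−(0.51−-1.4)²/(2·1.0²)) = 0.398942·exp(-1.82405) = 0.0643777
  f_Bear = (1/(1.0·√(2π)))·exp(−(0.51−0.7)²/(2·1.0²)) = 0.398942·exp(-0.01805) = 0.391806
Multiply by the mixture weights:
  w_Neutral·f_Neutral = 0.68 × 0.0643777 = 0.0437768
  w_Bear·f_Bear = 0.32 × 0.391806 = 0.125378
Marginal: 0.0437768 + 0.125378 = 0.169155
Responsibility of Regime Bear: 0.125378 / 0.169155 ≈ 0.741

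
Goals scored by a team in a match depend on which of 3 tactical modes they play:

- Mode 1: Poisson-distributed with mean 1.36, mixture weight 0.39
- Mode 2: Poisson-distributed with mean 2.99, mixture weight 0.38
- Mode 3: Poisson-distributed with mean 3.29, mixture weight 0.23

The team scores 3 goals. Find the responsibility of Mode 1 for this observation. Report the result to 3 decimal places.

0.236

By Bayes' theorem, P(k | x) = π_k f_k(x) / Σ_j π_j f_j(x).
Evaluate each component's likelihood at the observed value:
  L_1 = e^(−1.36)·1.36^3/3! = 0.107603
  L_2 = e^(−2.99)·2.99^3/3! = 0.224038
  L_3 = e^(−3.29)·3.29^3/3! = 0.22111
Multiply by the mixture weights:
  π_1·L_1 = 0.39 × 0.107603 = 0.0419652
  π_2·L_2 = 0.38 × 0.224038 = 0.0851345
  π_3·L_3 = 0.23 × 0.22111 = 0.0508552
Sum: 0.0419652 + 0.0851345 + 0.0508552 = 0.177955
P(Mode 1 | x) = 0.0419652 / 0.177955 ≈ 0.236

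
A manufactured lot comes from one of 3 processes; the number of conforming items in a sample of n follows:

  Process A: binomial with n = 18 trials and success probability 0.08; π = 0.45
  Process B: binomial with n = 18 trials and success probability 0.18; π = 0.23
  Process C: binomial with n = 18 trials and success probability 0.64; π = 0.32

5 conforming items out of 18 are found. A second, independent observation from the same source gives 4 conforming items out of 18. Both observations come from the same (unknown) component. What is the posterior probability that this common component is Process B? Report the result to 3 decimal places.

0.971

By Bayes' theorem, P(k | x) = w_k f_k(x) / Σ_j w_j f_j(x).
Since both observations come from the same component, the likelihood for component k is f_k(x₁)·f_k(x₂).
  L_A = [C(18,5)·0.08^5·0.92^13 = 8568·3.2768e-06·0.338253 = 0.00949667] × [0.0390042] = 0.000370409
  L_B = [C(18,5)·0.18^5·0.82^13 = 8568·0.000188957·0.0757844 = 0.122694] × [0.199621] = 0.0244922
  L_C = [C(18,5)·0.64^5·0.36^13 = 8568·0.107374·1.70582e-06 = 0.00156932] × [0.000315265] = 4.94753e-07
Prior × likelihood for each component:
  w_A·L_A = 0.45 × 0.000370409 = 0.000166684
  w_B·L_B = 0.23 × 0.0244922 = 0.0056332
  w_C·L_C = 0.32 × 4.94753e-07 = 1.58321e-07
Denominator: 0.000166684 + 0.0056332 + 1.58321e-07 = 0.00580004
P(Process B | x₁, x₂) = 0.0056332 / 0.00580004 ≈ 0.971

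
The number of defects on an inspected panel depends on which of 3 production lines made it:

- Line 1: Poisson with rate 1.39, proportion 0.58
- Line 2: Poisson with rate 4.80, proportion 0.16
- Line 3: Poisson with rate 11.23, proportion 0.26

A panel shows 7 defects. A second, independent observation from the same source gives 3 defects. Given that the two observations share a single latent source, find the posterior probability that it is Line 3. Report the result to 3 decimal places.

Posterior ∝ prior × likelihood, so P(k | x) ∝ P(Z=k) f_k(x); normalise over all components.
Since both observations come from the same component, the likelihood for component k is f_k(x₁)·f_k(x₂).
  p_1 = [e^(−1.39)·1.39^7/7! = 0.000495454] × [0.111487] = 5.52367e-05
  p_2 = [e^(−4.80)·4.80^7/7! = 0.0958616] × [0.151691] = 0.0145413
  p_3 = [e^(−11.23)·11.23^7/7! = 0.0593063] × [0.00313228] = 0.000185764
Prior × likelihood for each component:
  P(Z=1)·p_1 = 0.58 × 5.52367e-05 = 3.20373e-05
  P(Z=2)·p_2 = 0.16 × 0.0145413 = 0.00232661
  P(Z=3)·p_3 = 0.26 × 0.000185764 = 4.82987e-05
Sum: 3.20373e-05 + 0.00232661 + 4.82987e-05 = 0.00240695
So the posterior for Line 3 is 4.82987e-05 / 0.00240695 ≈ 0.020.

0.020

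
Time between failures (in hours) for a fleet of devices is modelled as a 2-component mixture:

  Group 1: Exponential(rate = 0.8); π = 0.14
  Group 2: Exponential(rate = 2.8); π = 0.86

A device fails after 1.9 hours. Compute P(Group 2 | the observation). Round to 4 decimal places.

P(component k | x) = P(Z=k)·f_k(x) / marginal(x), where marginal(x) = Σ_j P(Z=j)·f_j(x).
Exponential densities:
  L_1 = 0.8·e^(−0.8·1.9) = 0.8·e^(−1.5200) = 0.17497
  L_2 = 2.8·e^(−2.8·1.9) = 2.8·e^(−5.3200) = 0.0136997
Weight by the priors:
  P(Z=1)·L_1 = 0.14 × 0.17497 = 0.0244957
  P(Z=2)·L_2 = 0.86 × 0.0136997 = 0.0117818
Marginal: 0.0244957 + 0.0117818 = 0.0362775
Responsibility of Group 2: 0.0117818 / 0.0362775 ≈ 0.3248

0.3248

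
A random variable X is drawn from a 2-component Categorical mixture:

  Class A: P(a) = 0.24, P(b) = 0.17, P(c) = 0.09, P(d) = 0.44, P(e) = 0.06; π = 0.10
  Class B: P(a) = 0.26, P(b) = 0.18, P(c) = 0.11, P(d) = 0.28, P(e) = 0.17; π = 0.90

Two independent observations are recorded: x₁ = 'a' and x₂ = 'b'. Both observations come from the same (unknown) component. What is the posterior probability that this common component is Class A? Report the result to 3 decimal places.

0.088

By Bayes' theorem, P(k | x) = w_k f_k(x) / Σ_j w_j f_j(x).
Since both observations come from the same component, the likelihood for component k is f_k(x₁)·f_k(x₂).
  L_A = [0.24] × [0.17] = 0.0408
  L_B = [0.26] × [0.18] = 0.0468
Weight by the priors:
  w_A·L_A = 0.10 × 0.0408 = 0.00408
  w_B·L_B = 0.90 × 0.0468 = 0.04212
Sum: 0.00408 + 0.04212 = 0.0462
Responsibility of Class A: 0.00408 / 0.0462 ≈ 0.088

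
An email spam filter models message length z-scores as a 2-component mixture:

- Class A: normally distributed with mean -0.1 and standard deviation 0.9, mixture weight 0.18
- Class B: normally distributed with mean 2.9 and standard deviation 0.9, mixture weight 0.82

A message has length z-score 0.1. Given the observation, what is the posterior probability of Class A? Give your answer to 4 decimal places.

Posterior ∝ prior × likelihood, so P(k | x) ∝ w_k f_k(x); normalise over all components.
Evaluate each component's likelihood at the observed value:
  f_A = (1/(0.9·√(2π)))·exp(−(0.1−-0.1)²/(2·0.9²)) = 0.443269·exp(-0.02469) = 0.432458
  f_B = (1/(0.9·√(2π)))·exp(−(0.1−2.9)²/(2·0.9²)) = 0.443269·exp(-4.83951) = 0.00350668
Prior × likelihood for each component:
  w_A·f_A = 0.18 × 0.432458 = 0.0778425
  w_B·f_B = 0.82 × 0.00350668 = 0.00287548
Normaliser: 0.0778425 + 0.00287548 = 0.080718
P(Class A | x) = 0.0778425 / 0.080718 ≈ 0.9644

0.9644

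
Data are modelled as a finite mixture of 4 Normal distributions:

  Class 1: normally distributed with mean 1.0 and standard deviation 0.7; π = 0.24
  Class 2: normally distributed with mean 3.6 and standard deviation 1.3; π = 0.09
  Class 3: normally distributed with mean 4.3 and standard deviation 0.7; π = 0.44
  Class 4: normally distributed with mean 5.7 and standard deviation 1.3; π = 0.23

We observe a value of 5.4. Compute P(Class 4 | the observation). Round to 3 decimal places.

0.451

Posterior ∝ prior × likelihood, so P(k | x) ∝ P(Z=k) f_k(x); normalise over all components.
Evaluate each component's likelihood at the observed value:
  f_1 = 1.50065e-09
  f_2 = 0.117669
  f_3 = 0.165803
  f_4 = 0.298815
Prior × likelihood for each component:
  P(Z=1)·f_1 = 0.24 × 1.50065e-09 = 3.60157e-10
  P(Z=2)·f_2 = 0.09 × 0.117669 = 0.0105902
  P(Z=3)·f_3 = 0.44 × 0.165803 = 0.0729531
  P(Z=4)·f_4 = 0.23 × 0.298815 = 0.0687275
Normaliser: 3.60157e-10 + 0.0105902 + 0.0729531 + 0.0687275 = 0.152271
So the posterior for Class 4 is 0.0687275 / 0.152271 ≈ 0.451.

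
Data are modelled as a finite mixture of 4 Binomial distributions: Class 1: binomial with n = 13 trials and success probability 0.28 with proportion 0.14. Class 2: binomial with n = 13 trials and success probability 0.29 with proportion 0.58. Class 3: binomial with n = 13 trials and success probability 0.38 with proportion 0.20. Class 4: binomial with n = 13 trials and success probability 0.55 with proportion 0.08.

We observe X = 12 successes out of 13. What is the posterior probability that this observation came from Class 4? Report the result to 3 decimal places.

Posterior ∝ prior × likelihood, so P(k | x) ∝ P(Z=k) f_k(x); normalise over all components.
Evaluate each component's likelihood at the observed value:
  L_1 = C(13,12)·0.28^12·0.72^1 = 13·2.32218e-07·0.72 = 2.17356e-06
  L_2 = C(13,12)·0.29^12·0.71^1 = 13·3.53815e-07·0.71 = 3.26571e-06
  L_3 = C(13,12)·0.38^12·0.62^1 = 13·9.06574e-06·0.62 = 7.30698e-05
  L_4 = C(13,12)·0.55^12·0.45^1 = 13·0.000766218·0.45 = 0.00448237
Weight by the priors:
  P(Z=1)·L_1 = 0.14 × 2.17356e-06 = 3.04299e-07
  P(Z=2)·L_2 = 0.58 × 3.26571e-06 = 1.89411e-06
  P(Z=3)·L_3 = 0.20 × 7.30698e-05 = 1.4614e-05
  P(Z=4)·L_4 = 0.08 × 0.00448237 = 0.00035859
Marginal: 3.04299e-07 + 1.89411e-06 + 1.4614e-05 + 0.00035859 = 0.000375402
Responsibility of Class 4: 0.00035859 / 0.000375402 ≈ 0.955

0.955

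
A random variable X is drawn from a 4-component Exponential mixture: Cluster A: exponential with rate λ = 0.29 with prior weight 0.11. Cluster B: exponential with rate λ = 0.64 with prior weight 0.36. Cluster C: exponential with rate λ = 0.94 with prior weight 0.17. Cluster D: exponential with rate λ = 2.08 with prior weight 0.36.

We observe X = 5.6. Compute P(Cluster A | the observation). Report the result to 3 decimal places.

0.465

P(component k | x) = π_k·f_k(x) / marginal(x), where marginal(x) = Σ_j π_j·f_j(x).
Component likelihoods at x = 5.6:
  f_A = 0.29·e^(−0.29·5.6) = 0.29·e^(−1.6240) = 0.0571615
  f_B = 0.64·e^(−0.64·5.6) = 0.64·e^(−3.5840) = 0.0177692
  f_C = 0.94·e^(−0.94·5.6) = 0.94·e^(−5.2640) = 0.00486409
  f_D = 2.08·e^(−2.08·5.6) = 2.08·e^(−11.6480) = 1.81719e-05
Multiply by the mixture weights:
  π_A·f_A = 0.11 × 0.0571615 = 0.00628777
  π_B·f_B = 0.36 × 0.0177692 = 0.00639692
  π_C·f_C = 0.17 × 0.00486409 = 0.000826895
  π_D·f_D = 0.36 × 1.81719e-05 = 6.5419e-06
Sum: 0.00628777 + 0.00639692 + 0.000826895 + 6.5419e-06 = 0.0135181
P(Cluster A | 5.6) = 0.00628777 / 0.0135181 ≈ 0.465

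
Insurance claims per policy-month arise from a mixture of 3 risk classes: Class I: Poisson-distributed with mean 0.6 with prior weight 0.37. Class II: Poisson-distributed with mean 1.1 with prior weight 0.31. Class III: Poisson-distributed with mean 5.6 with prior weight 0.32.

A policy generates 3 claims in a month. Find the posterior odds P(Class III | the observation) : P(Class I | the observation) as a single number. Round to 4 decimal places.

4.7379

Since P(k|x) ∝ π_k f_k(x), the posterior odds are π_i f_i(x) / (π_j f_j(x)).
Evaluate each component's likelihood at the observed value:
  p_I = e^(−0.6)·0.6^3/3! = 0.0197572
  p_II = e^(−1.1)·1.1^3/3! = 0.0738419
  p_III = e^(−5.6)·5.6^3/3! = 0.108234
0.0346349 / 0.00731017 ≈ 4.7379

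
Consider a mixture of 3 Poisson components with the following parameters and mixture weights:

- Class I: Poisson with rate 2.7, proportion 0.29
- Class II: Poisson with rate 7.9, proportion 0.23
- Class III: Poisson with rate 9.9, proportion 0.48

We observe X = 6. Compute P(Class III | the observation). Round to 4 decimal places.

P(component k | x) = π_k·f_k(x) / marginal(x), where marginal(x) = Σ_j π_j·f_j(x).
Evaluate each component's likelihood at the observed value:
  L_I = e^(−2.7)·2.7^6/6! = 0.0361622
  L_II = e^(−7.9)·7.9^6/6! = 0.125171
  L_III = e^(−9.9)·9.9^6/6! = 0.065609
Weight by the priors:
  π_I·L_I = 0.29 × 0.0361622 = 0.010487
  π_II·L_II = 0.23 × 0.125171 = 0.0287893
  π_III·L_III = 0.48 × 0.065609 = 0.0314923
Marginal: 0.010487 + 0.0287893 + 0.0314923 = 0.0707687
So the posterior for Class III is 0.0314923 / 0.0707687 ≈ 0.4450.

0.4450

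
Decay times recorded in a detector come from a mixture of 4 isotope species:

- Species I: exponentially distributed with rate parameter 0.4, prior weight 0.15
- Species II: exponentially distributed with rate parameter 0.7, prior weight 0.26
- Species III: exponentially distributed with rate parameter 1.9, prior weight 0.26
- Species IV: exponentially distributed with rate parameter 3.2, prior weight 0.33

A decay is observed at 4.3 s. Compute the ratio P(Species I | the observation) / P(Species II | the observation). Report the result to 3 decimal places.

1.198

Since P(k|x) ∝ π_k f_k(x), the posterior odds are π_i f_i(x) / (π_j f_j(x)).
Evaluate each component's likelihood at the observed value:
  L_I = 0.4·e^(−0.4·4.3) = 0.4·e^(−1.7200) = 0.0716265
  L_II = 0.7·e^(−0.7·4.3) = 0.7·e^(−3.0100) = 0.0345042
  L_III = 1.9·e^(−1.9·4.3) = 1.9·e^(−8.1700) = 0.000537734
  L_IV = 3.2·e^(−3.2·4.3) = 3.2·e^(−13.7600) = 3.38266e-06
Odds = (0.15/0.26) × (0.0716265/0.0345042) = 0.576923 × 2.07588 ≈ 1.198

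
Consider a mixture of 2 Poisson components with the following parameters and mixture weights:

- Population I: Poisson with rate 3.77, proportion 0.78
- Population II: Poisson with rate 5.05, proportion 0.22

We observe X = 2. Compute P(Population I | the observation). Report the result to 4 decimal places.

0.8766

Posterior ∝ prior × likelihood, so P(k | x) ∝ w_k f_k(x); normalise over all components.
Component likelihoods at x = 2:
  p_I = e^(−3.77)·3.77^2/2! = 0.163818
  p_II = e^(−5.05)·5.05^2/2! = 0.081727
Unnormalised posteriors:
  w_I·p_I = 0.78 × 0.163818 = 0.127778
  w_II·p_II = 0.22 × 0.081727 = 0.0179799
Marginal: 0.127778 + 0.0179799 = 0.145758
Responsibility of Population I: 0.127778 / 0.145758 ≈ 0.8766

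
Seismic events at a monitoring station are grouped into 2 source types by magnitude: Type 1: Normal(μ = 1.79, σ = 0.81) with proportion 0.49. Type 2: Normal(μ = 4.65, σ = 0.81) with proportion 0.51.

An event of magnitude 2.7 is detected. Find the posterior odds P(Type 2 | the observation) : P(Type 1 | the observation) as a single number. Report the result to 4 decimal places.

0.1079

Only the two components matter; the odds are (π_i f_i(x)) / (π_j f_j(x)).
Component likelihoods at x = 2.7:
  f_1 = 0.26203
  f_2 = 0.0271597
0.0138514 / 0.128395 ≈ 0.1079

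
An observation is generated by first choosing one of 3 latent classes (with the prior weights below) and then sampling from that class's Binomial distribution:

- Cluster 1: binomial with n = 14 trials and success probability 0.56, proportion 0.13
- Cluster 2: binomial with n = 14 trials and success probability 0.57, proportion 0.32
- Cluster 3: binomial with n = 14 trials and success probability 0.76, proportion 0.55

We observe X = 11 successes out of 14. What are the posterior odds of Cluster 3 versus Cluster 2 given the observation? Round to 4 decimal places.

7.0757

Only the two components matter; the odds are (w_i f_i(x)) / (w_j f_j(x)).
Binomial probabilities:
  p_1 = 0.0526657
  p_2 = 0.0597214
  p_3 = 0.245858
Odds = (0.55/0.32) × (0.245858/0.0597214) = 1.71875 × 4.11675 ≈ 7.0757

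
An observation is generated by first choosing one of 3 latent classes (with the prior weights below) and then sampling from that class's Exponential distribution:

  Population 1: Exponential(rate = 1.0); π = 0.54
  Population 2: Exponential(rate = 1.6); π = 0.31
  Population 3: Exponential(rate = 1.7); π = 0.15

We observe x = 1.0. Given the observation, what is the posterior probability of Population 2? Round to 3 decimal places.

The responsibility of component k is P(Z=k) f_k(x) divided by Σ_j P(Z=j) f_j(x).
Exponential densities:
  f_1 = 1.0·e^(−1.0·1.0) = 1.0·e^(−1.0000) = 0.367879
  f_2 = 1.6·e^(−1.6·1.0) = 1.6·e^(−1.6000) = 0.323034
  f_3 = 1.7·e^(−1.7·1.0) = 1.7·e^(−1.7000) = 0.310562
Weight by the priors:
  P(Z=1)·f_1 = 0.54 × 0.367879 = 0.198655
  P(Z=2)·f_2 = 0.31 × 0.323034 = 0.100141
  P(Z=3)·f_3 = 0.15 × 0.310562 = 0.0465843
Sum: 0.198655 + 0.100141 + 0.0465843 = 0.34538
So the posterior for Population 2 is 0.100141 / 0.34538 ≈ 0.290.

0.290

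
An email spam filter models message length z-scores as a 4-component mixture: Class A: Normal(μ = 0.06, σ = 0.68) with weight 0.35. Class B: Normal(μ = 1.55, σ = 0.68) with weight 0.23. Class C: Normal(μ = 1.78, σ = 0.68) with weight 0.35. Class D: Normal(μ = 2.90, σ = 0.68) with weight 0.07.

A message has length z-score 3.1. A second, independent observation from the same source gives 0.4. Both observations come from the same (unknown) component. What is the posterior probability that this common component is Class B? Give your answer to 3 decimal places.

0.373

Apply Bayes' rule: the posterior for each component is proportional to its prior times its likelihood at x.
Since both observations come from the same component, the likelihood for component k is f_k(x₁)·f_k(x₂).
  L_A = [2.68202e-05] × [0.517743] = 1.3886e-05
  L_B = [0.0436682] × [0.140392] = 0.00613068
  L_C = [0.0891568] × [0.0748303] = 0.00667163
  L_D = [0.561845] × [0.000681309] = 0.000382791
Weight by the priors:
  P(Z=A)·L_A = 0.35 × 1.3886e-05 = 4.86009e-06
  P(Z=B)·L_B = 0.23 × 0.00613068 = 0.00141006
  P(Z=C)·L_C = 0.35 × 0.00667163 = 0.00233507
  P(Z=D)·L_D = 0.07 × 0.000382791 = 2.67953e-05
Sum: 4.86009e-06 + 0.00141006 + 0.00233507 + 2.67953e-05 = 0.00377678
So the posterior for Class B is 0.00141006 / 0.00377678 ≈ 0.373.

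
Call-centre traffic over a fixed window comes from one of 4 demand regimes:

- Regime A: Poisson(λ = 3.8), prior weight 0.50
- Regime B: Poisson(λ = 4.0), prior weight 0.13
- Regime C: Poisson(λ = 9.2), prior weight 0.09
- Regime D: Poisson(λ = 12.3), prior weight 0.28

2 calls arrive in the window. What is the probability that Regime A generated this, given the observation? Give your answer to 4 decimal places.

Posterior ∝ prior × likelihood, so P(k | x) ∝ π_k f_k(x); normalise over all components.
Component likelihoods at x = 2 calls:
  p_A = e^(−3.8)·3.8^2/2! = 0.161517
  p_B = e^(−4.0)·4.0^2/2! = 0.146525
  p_C = e^(−9.2)·9.2^2/2! = 0.00427599
  p_D = e^(−12.3)·12.3^2/2! = 0.000344317
Weight by the priors:
  π_A·p_A = 0.50 × 0.161517 = 0.0807585
  π_B·p_B = 0.13 × 0.146525 = 0.0190483
  π_C·p_C = 0.09 × 0.00427599 = 0.000384839
  π_D·p_D = 0.28 × 0.000344317 = 9.64087e-05
Marginal: 0.0807585 + 0.0190483 + 0.000384839 + 9.64087e-05 = 0.100288
P(Regime A | x) ≈ 0.8053

0.8053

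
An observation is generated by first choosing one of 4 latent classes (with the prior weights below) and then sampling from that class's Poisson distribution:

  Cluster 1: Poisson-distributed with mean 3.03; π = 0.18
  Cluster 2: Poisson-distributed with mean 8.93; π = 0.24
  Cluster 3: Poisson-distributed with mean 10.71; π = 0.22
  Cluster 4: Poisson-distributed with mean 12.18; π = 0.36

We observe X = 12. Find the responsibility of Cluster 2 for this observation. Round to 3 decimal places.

By Bayes' theorem, P(k | x) = P(Z=k) f_k(x) / Σ_j P(Z=j) f_j(x).
Poisson probabilities:
  L_1 = 6.04035e-05
  L_2 = 0.0710609
  L_3 = 0.106131
  L_4 = 0.114215
Prior × likelihood for each component:
  P(Z=1)·L_1 = 0.18 × 6.04035e-05 = 1.08726e-05
  P(Z=2)·L_2 = 0.24 × 0.0710609 = 0.0170546
  P(Z=3)·L_3 = 0.22 × 0.106131 = 0.0233488
  P(Z=4)·L_4 = 0.36 × 0.114215 = 0.0411175
Evidence: 1.08726e-05 + 0.0170546 + 0.0233488 + 0.0411175 = 0.0815318
Responsibility of Cluster 2: 0.0170546 / 0.0815318 ≈ 0.209

0.209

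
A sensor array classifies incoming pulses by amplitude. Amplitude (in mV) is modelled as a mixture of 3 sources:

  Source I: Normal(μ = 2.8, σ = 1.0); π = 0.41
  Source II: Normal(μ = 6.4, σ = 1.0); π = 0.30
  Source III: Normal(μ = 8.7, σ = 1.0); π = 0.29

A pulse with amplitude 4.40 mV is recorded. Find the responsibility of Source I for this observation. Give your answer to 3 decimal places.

Posterior ∝ prior × likelihood, so P(k | x) ∝ w_k f_k(x); normalise over all components.
Evaluate each component's likelihood at the observed value:
  L_I = 0.110921
  L_II = 0.053991
  L_III = 3.85352e-05
Unnormalised posteriors:
  w_I·L_I = 0.41 × 0.110921 = 0.0454775
  w_II·L_II = 0.30 × 0.053991 = 0.0161973
  w_III·L_III = 0.29 × 3.85352e-05 = 1.11752e-05
Marginal: 0.0454775 + 0.0161973 + 1.11752e-05 = 0.061686
P(Source I | x) = 0.0454775 / 0.061686 ≈ 0.737

0.737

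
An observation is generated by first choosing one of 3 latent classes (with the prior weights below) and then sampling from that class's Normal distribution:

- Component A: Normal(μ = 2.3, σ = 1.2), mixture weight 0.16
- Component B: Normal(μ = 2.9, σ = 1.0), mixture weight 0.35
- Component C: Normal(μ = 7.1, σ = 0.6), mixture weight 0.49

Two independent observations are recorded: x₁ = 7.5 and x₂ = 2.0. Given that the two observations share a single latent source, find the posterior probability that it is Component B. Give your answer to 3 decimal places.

0.397

The responsibility of component k is w_k f_k(x) divided by Σ_j w_j f_j(x).
Since both observations come from the same component, the likelihood for component k is f_k(x₁)·f_k(x₂).
  L_A = [2.78091e-05] × [0.322223] = 8.96073e-06
  L_B = [1.01409e-05] × [0.266085] = 2.69833e-06
  L_C = [0.532413] × [1.36104e-16] = 7.24635e-17
Multiply by the mixture weights:
  w_A·L_A = 0.16 × 8.96073e-06 = 1.43372e-06
  w_B·L_B = 0.35 × 2.69833e-06 = 9.44416e-07
  w_C·L_C = 0.49 × 7.24635e-17 = 3.55071e-17
Evidence: 1.43372e-06 + 9.44416e-07 + 3.55071e-17 = 2.37813e-06
P(Component B | x₁,x₂) = 9.44416e-07 / 2.37813e-06 ≈ 0.397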